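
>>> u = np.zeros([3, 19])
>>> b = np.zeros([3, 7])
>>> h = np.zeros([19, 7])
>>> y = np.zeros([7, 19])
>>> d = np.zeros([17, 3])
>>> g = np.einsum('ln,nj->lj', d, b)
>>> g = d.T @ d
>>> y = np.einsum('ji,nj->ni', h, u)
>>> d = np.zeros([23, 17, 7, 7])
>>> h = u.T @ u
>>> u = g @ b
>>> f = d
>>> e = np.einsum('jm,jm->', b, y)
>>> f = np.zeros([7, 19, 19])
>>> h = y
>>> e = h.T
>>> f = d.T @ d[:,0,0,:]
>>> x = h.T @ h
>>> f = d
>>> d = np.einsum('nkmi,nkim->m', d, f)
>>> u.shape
(3, 7)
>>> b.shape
(3, 7)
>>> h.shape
(3, 7)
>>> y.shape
(3, 7)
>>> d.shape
(7,)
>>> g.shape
(3, 3)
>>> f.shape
(23, 17, 7, 7)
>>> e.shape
(7, 3)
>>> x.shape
(7, 7)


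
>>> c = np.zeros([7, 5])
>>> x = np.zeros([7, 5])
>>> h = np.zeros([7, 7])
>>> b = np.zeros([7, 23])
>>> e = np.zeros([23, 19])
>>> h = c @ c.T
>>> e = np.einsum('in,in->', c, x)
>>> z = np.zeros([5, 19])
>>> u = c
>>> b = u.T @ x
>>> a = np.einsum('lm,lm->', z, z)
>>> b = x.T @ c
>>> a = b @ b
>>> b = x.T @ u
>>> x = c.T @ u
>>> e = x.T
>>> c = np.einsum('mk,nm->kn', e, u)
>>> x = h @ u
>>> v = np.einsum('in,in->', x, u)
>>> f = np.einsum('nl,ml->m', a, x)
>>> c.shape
(5, 7)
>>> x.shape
(7, 5)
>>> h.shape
(7, 7)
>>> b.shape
(5, 5)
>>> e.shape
(5, 5)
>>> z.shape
(5, 19)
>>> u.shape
(7, 5)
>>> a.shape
(5, 5)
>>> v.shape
()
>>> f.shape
(7,)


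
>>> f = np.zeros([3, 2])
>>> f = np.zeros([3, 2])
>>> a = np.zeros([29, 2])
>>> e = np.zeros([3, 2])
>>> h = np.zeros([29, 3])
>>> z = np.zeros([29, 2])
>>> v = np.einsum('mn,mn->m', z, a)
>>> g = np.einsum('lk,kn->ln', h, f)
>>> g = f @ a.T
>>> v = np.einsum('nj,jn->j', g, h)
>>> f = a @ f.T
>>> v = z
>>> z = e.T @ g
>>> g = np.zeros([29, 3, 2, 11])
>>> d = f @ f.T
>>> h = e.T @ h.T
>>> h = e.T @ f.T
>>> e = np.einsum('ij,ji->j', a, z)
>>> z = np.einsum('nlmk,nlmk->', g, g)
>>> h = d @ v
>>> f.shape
(29, 3)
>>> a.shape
(29, 2)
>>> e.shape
(2,)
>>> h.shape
(29, 2)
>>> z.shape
()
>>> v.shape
(29, 2)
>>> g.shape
(29, 3, 2, 11)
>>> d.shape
(29, 29)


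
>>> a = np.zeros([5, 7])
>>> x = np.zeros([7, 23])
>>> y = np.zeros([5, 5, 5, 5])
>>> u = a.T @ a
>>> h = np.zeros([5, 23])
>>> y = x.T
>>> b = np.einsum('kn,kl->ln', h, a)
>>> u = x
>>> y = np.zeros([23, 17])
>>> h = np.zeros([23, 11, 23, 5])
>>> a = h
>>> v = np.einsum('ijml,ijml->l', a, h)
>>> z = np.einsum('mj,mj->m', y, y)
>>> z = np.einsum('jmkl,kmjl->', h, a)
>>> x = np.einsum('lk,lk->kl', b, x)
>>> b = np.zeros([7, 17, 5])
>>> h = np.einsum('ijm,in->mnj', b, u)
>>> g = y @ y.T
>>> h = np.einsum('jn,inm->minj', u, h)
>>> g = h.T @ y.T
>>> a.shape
(23, 11, 23, 5)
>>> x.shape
(23, 7)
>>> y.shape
(23, 17)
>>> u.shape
(7, 23)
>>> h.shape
(17, 5, 23, 7)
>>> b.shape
(7, 17, 5)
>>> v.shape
(5,)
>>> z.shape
()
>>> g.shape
(7, 23, 5, 23)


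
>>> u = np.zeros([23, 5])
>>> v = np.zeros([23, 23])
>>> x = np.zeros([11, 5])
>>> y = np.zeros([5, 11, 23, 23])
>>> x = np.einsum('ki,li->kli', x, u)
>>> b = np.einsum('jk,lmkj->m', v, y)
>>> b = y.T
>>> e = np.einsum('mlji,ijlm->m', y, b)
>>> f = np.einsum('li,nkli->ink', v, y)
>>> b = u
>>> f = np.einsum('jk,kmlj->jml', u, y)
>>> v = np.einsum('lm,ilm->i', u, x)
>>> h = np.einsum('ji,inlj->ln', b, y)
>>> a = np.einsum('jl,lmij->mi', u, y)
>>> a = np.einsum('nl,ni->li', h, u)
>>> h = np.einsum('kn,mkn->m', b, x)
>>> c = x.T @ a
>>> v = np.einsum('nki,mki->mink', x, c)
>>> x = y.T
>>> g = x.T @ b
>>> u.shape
(23, 5)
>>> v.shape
(5, 5, 11, 23)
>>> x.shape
(23, 23, 11, 5)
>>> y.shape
(5, 11, 23, 23)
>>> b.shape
(23, 5)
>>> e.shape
(5,)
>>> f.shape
(23, 11, 23)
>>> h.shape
(11,)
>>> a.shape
(11, 5)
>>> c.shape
(5, 23, 5)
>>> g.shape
(5, 11, 23, 5)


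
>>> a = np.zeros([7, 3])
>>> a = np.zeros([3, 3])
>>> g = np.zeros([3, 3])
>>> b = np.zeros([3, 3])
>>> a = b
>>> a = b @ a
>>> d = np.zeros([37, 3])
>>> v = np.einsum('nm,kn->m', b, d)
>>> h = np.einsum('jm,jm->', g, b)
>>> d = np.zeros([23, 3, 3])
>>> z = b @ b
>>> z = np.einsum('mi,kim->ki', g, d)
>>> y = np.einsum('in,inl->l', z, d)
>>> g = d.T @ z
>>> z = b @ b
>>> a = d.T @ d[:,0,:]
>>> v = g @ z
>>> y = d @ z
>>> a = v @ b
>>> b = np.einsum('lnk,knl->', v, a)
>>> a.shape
(3, 3, 3)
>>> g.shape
(3, 3, 3)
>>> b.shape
()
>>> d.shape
(23, 3, 3)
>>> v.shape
(3, 3, 3)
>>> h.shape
()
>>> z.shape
(3, 3)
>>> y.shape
(23, 3, 3)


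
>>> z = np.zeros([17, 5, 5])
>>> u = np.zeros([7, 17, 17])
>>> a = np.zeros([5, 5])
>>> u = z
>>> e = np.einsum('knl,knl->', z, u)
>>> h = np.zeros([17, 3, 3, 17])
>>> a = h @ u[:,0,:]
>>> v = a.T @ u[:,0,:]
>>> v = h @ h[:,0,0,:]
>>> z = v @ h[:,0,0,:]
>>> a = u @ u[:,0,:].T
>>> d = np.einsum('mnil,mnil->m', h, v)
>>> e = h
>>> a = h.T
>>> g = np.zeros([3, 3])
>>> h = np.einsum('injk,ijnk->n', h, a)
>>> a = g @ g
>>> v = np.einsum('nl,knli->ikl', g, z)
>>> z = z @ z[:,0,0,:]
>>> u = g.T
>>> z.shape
(17, 3, 3, 17)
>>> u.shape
(3, 3)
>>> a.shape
(3, 3)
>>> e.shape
(17, 3, 3, 17)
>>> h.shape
(3,)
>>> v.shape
(17, 17, 3)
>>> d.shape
(17,)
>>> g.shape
(3, 3)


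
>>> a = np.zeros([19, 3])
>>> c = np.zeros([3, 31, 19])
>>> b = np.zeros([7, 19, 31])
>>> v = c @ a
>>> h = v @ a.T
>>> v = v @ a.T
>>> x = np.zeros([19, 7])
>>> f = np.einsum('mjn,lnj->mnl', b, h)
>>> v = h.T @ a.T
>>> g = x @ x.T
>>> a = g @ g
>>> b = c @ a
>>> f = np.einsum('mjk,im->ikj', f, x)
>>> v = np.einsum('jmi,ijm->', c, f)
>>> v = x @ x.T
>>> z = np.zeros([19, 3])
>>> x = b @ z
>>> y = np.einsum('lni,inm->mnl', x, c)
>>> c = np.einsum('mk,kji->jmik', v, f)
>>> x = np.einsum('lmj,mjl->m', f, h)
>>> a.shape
(19, 19)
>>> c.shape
(3, 19, 31, 19)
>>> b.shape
(3, 31, 19)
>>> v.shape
(19, 19)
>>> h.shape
(3, 31, 19)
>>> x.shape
(3,)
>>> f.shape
(19, 3, 31)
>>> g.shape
(19, 19)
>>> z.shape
(19, 3)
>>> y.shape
(19, 31, 3)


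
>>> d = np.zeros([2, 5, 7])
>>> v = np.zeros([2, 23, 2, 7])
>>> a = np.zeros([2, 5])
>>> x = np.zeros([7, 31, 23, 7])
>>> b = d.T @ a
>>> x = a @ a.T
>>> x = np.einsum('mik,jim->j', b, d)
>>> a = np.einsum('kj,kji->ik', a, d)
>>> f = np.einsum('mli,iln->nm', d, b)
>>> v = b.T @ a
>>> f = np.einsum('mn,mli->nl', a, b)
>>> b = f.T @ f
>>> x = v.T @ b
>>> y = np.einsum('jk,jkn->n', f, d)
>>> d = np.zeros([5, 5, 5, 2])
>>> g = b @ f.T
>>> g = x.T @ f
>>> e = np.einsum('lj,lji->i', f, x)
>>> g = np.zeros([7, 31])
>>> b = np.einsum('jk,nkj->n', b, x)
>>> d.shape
(5, 5, 5, 2)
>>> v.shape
(5, 5, 2)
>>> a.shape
(7, 2)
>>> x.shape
(2, 5, 5)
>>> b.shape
(2,)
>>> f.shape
(2, 5)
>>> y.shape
(7,)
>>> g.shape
(7, 31)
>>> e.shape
(5,)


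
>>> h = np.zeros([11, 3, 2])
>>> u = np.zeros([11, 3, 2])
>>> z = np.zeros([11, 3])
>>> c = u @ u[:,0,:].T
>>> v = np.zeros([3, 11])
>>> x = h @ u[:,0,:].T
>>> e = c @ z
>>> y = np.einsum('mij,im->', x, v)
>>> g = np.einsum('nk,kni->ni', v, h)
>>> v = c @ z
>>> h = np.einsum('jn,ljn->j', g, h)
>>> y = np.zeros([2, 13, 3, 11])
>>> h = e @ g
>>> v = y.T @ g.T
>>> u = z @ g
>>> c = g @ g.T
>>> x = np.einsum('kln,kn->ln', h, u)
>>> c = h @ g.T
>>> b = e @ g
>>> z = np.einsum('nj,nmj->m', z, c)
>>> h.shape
(11, 3, 2)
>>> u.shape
(11, 2)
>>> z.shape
(3,)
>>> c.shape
(11, 3, 3)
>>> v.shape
(11, 3, 13, 3)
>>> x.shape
(3, 2)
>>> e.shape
(11, 3, 3)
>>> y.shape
(2, 13, 3, 11)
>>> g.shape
(3, 2)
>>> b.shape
(11, 3, 2)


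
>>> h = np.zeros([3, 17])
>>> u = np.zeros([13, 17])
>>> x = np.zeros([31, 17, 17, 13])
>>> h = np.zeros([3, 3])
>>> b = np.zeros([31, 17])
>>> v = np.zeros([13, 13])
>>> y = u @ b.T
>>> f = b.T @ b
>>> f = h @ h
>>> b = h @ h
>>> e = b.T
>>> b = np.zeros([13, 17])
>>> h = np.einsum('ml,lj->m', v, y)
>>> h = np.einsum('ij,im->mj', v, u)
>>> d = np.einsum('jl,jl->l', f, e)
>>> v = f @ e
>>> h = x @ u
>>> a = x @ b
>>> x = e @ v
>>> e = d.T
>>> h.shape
(31, 17, 17, 17)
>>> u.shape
(13, 17)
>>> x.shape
(3, 3)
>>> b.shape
(13, 17)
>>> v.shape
(3, 3)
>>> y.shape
(13, 31)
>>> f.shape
(3, 3)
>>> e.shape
(3,)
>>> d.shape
(3,)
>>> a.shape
(31, 17, 17, 17)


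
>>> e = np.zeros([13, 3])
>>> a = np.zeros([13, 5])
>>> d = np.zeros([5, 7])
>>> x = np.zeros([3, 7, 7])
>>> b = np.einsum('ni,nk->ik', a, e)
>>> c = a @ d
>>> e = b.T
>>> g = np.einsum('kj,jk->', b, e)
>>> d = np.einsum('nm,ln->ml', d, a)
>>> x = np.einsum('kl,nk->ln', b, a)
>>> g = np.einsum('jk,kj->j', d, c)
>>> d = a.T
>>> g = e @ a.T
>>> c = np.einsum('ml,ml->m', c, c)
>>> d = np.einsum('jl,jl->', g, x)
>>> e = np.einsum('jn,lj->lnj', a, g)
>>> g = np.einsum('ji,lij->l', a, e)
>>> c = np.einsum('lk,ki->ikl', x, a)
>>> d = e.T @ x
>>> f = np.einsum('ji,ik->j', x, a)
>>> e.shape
(3, 5, 13)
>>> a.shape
(13, 5)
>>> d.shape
(13, 5, 13)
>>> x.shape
(3, 13)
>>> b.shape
(5, 3)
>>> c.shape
(5, 13, 3)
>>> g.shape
(3,)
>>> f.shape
(3,)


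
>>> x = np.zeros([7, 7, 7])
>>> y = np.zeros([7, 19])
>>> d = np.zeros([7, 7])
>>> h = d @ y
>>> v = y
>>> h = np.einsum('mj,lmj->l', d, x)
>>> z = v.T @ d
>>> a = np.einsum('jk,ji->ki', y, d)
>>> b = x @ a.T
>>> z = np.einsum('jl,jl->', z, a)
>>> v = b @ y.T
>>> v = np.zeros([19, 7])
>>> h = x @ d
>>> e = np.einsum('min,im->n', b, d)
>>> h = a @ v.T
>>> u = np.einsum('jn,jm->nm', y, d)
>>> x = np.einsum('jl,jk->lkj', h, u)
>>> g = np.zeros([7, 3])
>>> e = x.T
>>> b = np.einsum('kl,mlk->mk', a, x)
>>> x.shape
(19, 7, 19)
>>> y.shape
(7, 19)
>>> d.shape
(7, 7)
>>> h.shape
(19, 19)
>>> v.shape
(19, 7)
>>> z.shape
()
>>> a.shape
(19, 7)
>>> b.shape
(19, 19)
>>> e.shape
(19, 7, 19)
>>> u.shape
(19, 7)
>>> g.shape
(7, 3)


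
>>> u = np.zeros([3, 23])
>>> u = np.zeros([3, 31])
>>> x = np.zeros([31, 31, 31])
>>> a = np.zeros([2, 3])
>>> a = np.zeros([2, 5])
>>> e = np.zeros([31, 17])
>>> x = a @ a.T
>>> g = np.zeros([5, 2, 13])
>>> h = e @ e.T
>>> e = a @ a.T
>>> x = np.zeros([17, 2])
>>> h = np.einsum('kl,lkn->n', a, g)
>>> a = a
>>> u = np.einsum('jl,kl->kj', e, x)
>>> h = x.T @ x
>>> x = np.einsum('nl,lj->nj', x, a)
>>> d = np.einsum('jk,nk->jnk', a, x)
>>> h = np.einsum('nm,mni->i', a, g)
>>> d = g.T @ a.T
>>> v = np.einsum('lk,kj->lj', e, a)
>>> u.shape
(17, 2)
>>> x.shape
(17, 5)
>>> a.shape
(2, 5)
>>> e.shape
(2, 2)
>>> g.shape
(5, 2, 13)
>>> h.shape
(13,)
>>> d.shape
(13, 2, 2)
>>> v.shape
(2, 5)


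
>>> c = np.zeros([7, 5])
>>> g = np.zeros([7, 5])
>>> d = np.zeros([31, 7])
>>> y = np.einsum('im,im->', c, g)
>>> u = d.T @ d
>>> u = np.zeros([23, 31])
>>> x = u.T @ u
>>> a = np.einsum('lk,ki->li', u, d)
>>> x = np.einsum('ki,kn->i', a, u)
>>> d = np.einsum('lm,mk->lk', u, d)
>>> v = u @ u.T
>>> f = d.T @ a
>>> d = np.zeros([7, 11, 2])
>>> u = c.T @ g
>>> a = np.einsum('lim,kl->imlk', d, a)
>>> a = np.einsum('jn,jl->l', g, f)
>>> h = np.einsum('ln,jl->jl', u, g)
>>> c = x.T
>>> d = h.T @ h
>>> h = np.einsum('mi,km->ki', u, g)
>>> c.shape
(7,)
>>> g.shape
(7, 5)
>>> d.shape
(5, 5)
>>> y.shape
()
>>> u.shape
(5, 5)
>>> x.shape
(7,)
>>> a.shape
(7,)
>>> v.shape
(23, 23)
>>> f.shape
(7, 7)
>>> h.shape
(7, 5)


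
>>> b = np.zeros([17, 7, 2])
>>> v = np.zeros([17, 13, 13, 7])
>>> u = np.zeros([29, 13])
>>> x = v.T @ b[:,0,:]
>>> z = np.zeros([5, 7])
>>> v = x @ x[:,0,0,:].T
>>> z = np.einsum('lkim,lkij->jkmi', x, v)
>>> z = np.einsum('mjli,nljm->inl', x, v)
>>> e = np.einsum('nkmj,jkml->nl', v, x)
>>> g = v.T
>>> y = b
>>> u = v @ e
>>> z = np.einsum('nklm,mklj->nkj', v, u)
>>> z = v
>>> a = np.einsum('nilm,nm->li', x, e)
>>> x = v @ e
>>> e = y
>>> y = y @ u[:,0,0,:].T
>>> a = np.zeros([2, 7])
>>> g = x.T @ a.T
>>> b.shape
(17, 7, 2)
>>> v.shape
(7, 13, 13, 7)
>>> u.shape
(7, 13, 13, 2)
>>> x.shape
(7, 13, 13, 2)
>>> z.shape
(7, 13, 13, 7)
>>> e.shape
(17, 7, 2)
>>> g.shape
(2, 13, 13, 2)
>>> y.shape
(17, 7, 7)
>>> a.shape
(2, 7)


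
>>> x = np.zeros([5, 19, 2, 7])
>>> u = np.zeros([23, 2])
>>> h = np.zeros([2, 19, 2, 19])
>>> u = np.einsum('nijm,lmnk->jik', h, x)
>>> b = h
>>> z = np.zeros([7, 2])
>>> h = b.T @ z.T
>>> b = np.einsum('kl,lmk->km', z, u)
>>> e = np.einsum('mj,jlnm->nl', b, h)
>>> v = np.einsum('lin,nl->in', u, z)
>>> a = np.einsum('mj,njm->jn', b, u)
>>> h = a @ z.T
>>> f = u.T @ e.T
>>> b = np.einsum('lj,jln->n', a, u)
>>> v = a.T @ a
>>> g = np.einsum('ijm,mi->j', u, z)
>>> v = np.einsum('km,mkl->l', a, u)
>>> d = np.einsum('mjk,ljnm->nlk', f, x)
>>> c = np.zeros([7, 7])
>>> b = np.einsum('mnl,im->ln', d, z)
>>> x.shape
(5, 19, 2, 7)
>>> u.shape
(2, 19, 7)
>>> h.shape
(19, 7)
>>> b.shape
(19, 5)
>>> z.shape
(7, 2)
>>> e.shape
(19, 2)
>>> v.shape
(7,)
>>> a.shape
(19, 2)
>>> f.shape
(7, 19, 19)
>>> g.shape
(19,)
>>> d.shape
(2, 5, 19)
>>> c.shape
(7, 7)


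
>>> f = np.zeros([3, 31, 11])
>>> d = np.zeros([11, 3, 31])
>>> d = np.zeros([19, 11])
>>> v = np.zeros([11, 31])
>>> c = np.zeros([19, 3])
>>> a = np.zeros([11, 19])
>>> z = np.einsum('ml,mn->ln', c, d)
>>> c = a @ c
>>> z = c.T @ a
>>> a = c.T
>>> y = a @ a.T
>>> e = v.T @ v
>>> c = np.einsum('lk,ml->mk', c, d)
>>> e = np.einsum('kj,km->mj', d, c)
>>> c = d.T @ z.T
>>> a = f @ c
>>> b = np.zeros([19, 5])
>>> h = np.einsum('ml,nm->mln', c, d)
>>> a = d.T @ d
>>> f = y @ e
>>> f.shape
(3, 11)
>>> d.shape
(19, 11)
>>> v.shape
(11, 31)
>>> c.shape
(11, 3)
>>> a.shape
(11, 11)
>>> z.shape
(3, 19)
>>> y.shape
(3, 3)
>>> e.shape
(3, 11)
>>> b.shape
(19, 5)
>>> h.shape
(11, 3, 19)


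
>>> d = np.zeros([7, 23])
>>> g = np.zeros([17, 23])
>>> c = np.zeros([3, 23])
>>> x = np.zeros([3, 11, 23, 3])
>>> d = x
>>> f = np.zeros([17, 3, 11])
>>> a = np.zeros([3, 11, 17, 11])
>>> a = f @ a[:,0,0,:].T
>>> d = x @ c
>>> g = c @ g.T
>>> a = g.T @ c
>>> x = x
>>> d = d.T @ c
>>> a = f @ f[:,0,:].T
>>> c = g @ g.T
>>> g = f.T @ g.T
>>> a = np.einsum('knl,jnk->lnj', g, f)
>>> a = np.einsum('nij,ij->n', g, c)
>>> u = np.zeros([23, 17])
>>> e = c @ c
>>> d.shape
(23, 23, 11, 23)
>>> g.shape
(11, 3, 3)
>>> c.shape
(3, 3)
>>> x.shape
(3, 11, 23, 3)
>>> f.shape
(17, 3, 11)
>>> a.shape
(11,)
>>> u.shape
(23, 17)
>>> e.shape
(3, 3)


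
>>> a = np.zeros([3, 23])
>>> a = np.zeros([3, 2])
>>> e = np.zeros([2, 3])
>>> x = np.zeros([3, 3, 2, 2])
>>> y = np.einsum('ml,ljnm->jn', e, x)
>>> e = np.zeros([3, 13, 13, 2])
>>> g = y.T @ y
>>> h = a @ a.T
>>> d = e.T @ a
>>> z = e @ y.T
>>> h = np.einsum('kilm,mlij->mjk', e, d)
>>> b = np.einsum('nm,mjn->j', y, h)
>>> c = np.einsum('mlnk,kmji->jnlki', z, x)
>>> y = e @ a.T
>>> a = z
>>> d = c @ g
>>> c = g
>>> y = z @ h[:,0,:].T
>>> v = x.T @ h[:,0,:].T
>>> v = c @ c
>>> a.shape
(3, 13, 13, 3)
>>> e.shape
(3, 13, 13, 2)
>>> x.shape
(3, 3, 2, 2)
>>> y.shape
(3, 13, 13, 2)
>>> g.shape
(2, 2)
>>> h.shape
(2, 2, 3)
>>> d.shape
(2, 13, 13, 3, 2)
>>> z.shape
(3, 13, 13, 3)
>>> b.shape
(2,)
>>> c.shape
(2, 2)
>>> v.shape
(2, 2)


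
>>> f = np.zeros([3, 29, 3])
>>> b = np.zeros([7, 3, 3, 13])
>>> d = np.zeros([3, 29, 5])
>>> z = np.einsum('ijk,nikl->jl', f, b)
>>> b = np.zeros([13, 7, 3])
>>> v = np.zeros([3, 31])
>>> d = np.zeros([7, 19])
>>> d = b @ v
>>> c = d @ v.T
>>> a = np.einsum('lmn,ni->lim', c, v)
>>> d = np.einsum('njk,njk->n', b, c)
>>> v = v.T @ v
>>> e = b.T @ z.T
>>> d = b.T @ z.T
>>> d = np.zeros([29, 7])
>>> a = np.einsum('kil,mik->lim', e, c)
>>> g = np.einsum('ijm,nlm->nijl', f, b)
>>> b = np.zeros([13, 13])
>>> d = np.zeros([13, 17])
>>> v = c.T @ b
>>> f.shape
(3, 29, 3)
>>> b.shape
(13, 13)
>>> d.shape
(13, 17)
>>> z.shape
(29, 13)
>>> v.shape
(3, 7, 13)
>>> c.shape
(13, 7, 3)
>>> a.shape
(29, 7, 13)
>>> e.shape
(3, 7, 29)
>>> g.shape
(13, 3, 29, 7)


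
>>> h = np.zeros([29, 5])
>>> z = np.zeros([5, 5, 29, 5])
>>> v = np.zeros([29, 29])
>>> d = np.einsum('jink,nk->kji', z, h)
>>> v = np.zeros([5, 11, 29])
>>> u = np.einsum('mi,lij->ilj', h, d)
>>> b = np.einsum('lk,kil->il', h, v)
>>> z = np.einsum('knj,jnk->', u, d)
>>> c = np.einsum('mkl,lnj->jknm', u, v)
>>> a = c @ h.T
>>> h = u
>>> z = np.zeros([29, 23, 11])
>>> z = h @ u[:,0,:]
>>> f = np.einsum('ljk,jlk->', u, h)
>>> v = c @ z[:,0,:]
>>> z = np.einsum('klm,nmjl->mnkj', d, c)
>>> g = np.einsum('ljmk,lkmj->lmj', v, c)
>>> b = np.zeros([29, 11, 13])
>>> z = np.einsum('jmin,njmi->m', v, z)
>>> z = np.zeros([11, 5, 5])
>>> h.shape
(5, 5, 5)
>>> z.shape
(11, 5, 5)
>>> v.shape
(29, 5, 11, 5)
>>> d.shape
(5, 5, 5)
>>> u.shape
(5, 5, 5)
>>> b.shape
(29, 11, 13)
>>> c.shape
(29, 5, 11, 5)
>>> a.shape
(29, 5, 11, 29)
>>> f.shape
()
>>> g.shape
(29, 11, 5)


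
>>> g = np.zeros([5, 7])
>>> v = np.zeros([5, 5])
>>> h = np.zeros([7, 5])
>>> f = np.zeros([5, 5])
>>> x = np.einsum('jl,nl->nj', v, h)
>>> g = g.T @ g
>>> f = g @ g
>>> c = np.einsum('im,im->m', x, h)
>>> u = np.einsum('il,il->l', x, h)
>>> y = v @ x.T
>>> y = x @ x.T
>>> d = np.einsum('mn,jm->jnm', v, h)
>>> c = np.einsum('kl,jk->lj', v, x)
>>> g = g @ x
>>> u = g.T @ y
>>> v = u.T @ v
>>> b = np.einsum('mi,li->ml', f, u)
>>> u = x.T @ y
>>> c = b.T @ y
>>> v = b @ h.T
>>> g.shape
(7, 5)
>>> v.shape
(7, 7)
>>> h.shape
(7, 5)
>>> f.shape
(7, 7)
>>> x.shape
(7, 5)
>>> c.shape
(5, 7)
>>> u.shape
(5, 7)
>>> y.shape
(7, 7)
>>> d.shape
(7, 5, 5)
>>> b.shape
(7, 5)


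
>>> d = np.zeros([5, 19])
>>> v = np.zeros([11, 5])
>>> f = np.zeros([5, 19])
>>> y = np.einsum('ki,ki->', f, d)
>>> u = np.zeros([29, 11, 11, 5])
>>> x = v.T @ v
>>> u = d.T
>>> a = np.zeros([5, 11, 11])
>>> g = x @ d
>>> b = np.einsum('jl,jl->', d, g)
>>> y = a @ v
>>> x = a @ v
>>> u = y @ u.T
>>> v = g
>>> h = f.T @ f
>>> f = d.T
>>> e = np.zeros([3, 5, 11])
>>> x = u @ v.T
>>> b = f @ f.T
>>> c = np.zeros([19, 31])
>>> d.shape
(5, 19)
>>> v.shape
(5, 19)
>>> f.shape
(19, 5)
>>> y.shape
(5, 11, 5)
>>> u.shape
(5, 11, 19)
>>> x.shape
(5, 11, 5)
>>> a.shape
(5, 11, 11)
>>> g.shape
(5, 19)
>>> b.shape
(19, 19)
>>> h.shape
(19, 19)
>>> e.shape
(3, 5, 11)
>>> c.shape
(19, 31)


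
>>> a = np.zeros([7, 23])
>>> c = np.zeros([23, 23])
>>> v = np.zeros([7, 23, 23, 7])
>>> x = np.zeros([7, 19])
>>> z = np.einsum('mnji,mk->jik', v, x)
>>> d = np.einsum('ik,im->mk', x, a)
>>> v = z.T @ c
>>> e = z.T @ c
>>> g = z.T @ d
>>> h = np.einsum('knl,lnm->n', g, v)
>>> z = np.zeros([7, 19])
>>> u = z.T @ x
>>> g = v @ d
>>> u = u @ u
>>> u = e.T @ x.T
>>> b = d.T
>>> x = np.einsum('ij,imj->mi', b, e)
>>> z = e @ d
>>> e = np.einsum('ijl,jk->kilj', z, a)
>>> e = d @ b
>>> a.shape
(7, 23)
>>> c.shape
(23, 23)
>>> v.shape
(19, 7, 23)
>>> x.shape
(7, 19)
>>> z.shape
(19, 7, 19)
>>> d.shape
(23, 19)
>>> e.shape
(23, 23)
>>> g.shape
(19, 7, 19)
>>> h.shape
(7,)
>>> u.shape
(23, 7, 7)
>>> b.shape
(19, 23)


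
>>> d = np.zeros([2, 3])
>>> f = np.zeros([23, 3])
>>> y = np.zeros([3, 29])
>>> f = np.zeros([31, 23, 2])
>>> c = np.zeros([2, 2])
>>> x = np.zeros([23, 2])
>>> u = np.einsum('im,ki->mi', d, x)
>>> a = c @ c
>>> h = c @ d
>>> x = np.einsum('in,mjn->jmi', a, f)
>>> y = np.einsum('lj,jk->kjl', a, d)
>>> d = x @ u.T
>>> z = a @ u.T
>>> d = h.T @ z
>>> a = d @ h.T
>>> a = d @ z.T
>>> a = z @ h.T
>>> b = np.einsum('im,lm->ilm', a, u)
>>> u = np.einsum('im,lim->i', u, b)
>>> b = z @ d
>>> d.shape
(3, 3)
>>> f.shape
(31, 23, 2)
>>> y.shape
(3, 2, 2)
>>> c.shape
(2, 2)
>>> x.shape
(23, 31, 2)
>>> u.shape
(3,)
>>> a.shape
(2, 2)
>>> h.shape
(2, 3)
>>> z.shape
(2, 3)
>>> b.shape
(2, 3)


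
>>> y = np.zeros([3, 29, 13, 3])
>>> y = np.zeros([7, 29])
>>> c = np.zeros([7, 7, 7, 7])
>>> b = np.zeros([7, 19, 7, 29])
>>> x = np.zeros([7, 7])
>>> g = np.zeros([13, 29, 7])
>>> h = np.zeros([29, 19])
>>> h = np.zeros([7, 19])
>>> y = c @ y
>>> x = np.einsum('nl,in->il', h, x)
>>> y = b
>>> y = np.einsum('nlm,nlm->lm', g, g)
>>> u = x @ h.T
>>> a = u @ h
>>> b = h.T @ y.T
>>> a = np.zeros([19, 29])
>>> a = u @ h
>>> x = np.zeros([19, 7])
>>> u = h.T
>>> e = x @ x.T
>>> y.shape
(29, 7)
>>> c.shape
(7, 7, 7, 7)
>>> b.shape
(19, 29)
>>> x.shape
(19, 7)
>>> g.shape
(13, 29, 7)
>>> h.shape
(7, 19)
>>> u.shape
(19, 7)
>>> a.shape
(7, 19)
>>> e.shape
(19, 19)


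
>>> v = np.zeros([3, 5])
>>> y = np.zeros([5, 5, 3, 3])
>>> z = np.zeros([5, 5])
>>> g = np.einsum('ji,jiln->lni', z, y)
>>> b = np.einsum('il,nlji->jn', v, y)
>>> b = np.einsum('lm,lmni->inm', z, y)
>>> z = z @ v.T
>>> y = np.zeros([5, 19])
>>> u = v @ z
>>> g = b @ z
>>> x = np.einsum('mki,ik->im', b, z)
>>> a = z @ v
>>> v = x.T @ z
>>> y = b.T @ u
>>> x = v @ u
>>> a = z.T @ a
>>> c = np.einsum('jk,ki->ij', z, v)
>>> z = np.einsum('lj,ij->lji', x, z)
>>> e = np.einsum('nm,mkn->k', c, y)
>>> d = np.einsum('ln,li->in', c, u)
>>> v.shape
(3, 3)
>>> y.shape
(5, 3, 3)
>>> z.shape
(3, 3, 5)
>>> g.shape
(3, 3, 3)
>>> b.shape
(3, 3, 5)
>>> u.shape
(3, 3)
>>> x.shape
(3, 3)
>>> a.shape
(3, 5)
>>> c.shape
(3, 5)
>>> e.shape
(3,)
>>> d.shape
(3, 5)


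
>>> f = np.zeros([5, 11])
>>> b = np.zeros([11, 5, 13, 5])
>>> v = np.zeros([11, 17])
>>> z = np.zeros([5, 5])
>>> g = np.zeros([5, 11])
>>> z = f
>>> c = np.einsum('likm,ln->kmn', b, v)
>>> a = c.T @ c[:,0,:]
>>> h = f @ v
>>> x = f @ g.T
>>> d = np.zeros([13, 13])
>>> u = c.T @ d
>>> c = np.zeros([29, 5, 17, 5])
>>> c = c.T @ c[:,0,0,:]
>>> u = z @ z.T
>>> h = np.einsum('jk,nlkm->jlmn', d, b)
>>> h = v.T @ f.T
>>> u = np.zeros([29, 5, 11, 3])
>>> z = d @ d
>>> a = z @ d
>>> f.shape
(5, 11)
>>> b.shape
(11, 5, 13, 5)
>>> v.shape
(11, 17)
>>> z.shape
(13, 13)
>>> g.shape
(5, 11)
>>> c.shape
(5, 17, 5, 5)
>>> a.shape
(13, 13)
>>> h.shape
(17, 5)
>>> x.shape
(5, 5)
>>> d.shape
(13, 13)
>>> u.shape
(29, 5, 11, 3)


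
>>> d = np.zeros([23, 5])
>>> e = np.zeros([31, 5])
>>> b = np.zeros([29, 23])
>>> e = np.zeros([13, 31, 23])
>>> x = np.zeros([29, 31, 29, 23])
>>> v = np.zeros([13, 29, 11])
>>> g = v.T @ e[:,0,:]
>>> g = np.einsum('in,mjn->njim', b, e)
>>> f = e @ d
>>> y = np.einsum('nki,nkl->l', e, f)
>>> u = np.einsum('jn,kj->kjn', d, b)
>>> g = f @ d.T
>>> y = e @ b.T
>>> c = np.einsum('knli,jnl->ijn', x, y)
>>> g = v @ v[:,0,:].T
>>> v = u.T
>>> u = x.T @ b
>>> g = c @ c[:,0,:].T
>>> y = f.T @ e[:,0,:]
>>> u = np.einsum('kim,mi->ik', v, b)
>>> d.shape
(23, 5)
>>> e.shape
(13, 31, 23)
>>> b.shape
(29, 23)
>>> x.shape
(29, 31, 29, 23)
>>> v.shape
(5, 23, 29)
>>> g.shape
(23, 13, 23)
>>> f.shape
(13, 31, 5)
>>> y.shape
(5, 31, 23)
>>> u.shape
(23, 5)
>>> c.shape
(23, 13, 31)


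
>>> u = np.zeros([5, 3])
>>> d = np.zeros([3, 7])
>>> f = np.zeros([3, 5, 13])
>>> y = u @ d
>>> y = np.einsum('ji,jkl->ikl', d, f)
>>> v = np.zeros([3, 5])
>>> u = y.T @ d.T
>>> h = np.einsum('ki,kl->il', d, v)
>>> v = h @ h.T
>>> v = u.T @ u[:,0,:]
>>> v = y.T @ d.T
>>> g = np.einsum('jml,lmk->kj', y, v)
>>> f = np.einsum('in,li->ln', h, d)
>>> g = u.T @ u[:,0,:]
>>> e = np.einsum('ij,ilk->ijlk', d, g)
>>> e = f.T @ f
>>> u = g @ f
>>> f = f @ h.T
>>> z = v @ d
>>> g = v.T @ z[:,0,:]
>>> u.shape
(3, 5, 5)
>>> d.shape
(3, 7)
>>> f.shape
(3, 7)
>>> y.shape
(7, 5, 13)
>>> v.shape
(13, 5, 3)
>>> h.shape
(7, 5)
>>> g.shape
(3, 5, 7)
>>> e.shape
(5, 5)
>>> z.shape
(13, 5, 7)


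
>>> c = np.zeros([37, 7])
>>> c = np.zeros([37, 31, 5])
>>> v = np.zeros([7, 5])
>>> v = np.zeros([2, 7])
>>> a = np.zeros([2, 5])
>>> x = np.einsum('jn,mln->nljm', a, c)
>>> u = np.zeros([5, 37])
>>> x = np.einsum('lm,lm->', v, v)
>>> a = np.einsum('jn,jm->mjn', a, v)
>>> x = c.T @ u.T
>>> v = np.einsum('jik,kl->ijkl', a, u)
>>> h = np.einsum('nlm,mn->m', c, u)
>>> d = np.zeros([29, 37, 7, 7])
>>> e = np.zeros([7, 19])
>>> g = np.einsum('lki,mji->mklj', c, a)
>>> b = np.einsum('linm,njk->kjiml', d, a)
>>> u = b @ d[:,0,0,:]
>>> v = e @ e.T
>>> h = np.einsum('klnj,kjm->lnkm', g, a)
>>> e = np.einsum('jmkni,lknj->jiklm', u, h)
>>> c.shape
(37, 31, 5)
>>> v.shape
(7, 7)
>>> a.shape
(7, 2, 5)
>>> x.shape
(5, 31, 5)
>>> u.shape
(5, 2, 37, 7, 7)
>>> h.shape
(31, 37, 7, 5)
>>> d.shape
(29, 37, 7, 7)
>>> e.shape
(5, 7, 37, 31, 2)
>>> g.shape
(7, 31, 37, 2)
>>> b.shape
(5, 2, 37, 7, 29)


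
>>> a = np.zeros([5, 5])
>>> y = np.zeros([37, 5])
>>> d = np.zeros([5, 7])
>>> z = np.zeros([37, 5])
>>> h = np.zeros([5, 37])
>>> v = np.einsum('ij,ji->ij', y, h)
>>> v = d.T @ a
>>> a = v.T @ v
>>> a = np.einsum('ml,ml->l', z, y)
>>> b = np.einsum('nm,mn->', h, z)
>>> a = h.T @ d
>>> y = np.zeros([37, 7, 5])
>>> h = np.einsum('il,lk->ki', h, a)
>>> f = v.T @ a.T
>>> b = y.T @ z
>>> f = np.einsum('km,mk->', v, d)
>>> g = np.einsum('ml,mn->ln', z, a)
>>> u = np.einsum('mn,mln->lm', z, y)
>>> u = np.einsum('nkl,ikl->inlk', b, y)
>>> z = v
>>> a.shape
(37, 7)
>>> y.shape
(37, 7, 5)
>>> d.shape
(5, 7)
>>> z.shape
(7, 5)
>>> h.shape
(7, 5)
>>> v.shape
(7, 5)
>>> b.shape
(5, 7, 5)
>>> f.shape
()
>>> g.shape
(5, 7)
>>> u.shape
(37, 5, 5, 7)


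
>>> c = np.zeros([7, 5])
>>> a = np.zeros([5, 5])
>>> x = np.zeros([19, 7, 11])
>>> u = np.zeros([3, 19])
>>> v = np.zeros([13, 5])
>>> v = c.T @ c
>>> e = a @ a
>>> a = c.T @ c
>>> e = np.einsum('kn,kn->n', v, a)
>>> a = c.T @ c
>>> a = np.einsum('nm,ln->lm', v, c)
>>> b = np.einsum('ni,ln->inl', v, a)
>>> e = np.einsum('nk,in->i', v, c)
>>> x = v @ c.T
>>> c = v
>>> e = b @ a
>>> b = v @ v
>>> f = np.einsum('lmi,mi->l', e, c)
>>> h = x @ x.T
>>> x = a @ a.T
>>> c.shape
(5, 5)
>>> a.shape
(7, 5)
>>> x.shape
(7, 7)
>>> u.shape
(3, 19)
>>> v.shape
(5, 5)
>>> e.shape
(5, 5, 5)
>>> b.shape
(5, 5)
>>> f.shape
(5,)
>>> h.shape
(5, 5)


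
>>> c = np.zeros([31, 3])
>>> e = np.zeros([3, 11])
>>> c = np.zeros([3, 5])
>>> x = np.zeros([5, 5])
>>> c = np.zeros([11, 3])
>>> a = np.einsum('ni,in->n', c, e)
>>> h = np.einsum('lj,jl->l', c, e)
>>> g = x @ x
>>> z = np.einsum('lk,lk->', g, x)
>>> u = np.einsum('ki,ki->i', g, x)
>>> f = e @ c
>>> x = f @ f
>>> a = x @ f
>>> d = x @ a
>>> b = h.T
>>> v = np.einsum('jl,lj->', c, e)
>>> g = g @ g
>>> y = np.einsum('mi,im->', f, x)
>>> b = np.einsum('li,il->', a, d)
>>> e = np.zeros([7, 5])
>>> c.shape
(11, 3)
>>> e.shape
(7, 5)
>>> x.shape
(3, 3)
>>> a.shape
(3, 3)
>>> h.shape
(11,)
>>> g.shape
(5, 5)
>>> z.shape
()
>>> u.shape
(5,)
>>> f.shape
(3, 3)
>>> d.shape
(3, 3)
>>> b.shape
()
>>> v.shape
()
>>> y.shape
()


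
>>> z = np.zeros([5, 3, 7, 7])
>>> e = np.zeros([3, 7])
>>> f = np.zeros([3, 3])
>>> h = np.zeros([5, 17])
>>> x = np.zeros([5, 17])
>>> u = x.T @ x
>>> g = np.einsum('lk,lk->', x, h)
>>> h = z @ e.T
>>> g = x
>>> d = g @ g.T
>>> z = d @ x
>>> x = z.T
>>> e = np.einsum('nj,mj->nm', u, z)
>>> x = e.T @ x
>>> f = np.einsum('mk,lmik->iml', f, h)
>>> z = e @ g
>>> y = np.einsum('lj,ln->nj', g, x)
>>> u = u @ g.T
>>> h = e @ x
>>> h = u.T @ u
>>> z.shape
(17, 17)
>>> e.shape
(17, 5)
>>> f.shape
(7, 3, 5)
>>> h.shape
(5, 5)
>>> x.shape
(5, 5)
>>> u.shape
(17, 5)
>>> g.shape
(5, 17)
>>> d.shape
(5, 5)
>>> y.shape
(5, 17)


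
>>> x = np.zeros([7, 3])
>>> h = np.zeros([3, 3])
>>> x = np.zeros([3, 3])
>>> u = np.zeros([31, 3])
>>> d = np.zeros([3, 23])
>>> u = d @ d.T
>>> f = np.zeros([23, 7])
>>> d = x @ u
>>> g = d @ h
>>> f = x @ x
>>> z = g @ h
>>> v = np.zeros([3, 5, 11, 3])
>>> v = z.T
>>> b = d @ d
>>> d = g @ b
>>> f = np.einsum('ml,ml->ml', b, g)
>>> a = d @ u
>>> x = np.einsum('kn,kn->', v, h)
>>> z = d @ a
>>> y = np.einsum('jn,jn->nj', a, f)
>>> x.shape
()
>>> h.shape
(3, 3)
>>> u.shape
(3, 3)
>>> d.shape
(3, 3)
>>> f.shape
(3, 3)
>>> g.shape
(3, 3)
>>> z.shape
(3, 3)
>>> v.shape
(3, 3)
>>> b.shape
(3, 3)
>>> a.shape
(3, 3)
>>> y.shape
(3, 3)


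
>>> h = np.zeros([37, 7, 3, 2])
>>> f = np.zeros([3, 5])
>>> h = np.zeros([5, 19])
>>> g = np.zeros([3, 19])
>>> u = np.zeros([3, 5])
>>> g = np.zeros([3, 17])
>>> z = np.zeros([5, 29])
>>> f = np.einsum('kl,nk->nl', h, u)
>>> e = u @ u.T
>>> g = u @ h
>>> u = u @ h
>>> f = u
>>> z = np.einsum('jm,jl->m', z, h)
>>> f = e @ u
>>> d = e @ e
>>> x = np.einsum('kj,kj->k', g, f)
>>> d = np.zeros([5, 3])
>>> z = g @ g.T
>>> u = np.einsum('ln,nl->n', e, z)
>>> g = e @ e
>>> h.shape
(5, 19)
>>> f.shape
(3, 19)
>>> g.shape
(3, 3)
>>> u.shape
(3,)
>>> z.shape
(3, 3)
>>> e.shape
(3, 3)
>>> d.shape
(5, 3)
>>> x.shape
(3,)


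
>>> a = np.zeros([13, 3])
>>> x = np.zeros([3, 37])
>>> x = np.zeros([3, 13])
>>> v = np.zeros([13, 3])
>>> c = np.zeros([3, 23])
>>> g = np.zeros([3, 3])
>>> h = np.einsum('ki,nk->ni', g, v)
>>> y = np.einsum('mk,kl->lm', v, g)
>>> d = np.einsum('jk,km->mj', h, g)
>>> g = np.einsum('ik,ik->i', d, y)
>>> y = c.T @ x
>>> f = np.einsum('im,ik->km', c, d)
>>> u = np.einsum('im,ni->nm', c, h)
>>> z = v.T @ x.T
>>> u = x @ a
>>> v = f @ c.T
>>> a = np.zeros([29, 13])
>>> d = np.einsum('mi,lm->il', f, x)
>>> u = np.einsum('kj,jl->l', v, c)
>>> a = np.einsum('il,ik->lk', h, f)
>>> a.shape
(3, 23)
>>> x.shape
(3, 13)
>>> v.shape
(13, 3)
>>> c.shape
(3, 23)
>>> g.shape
(3,)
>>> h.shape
(13, 3)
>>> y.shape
(23, 13)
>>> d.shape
(23, 3)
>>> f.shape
(13, 23)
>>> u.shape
(23,)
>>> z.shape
(3, 3)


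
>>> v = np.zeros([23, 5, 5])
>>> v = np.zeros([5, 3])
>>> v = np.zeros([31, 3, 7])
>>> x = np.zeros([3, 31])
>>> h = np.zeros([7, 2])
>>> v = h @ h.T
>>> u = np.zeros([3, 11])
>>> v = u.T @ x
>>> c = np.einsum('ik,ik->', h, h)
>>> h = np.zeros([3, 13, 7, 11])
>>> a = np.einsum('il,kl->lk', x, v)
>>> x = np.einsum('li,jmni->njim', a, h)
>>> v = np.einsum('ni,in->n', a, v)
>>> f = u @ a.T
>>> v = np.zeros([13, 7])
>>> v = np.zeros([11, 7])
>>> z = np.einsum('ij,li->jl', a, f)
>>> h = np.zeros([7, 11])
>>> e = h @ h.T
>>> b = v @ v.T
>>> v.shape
(11, 7)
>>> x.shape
(7, 3, 11, 13)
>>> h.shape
(7, 11)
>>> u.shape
(3, 11)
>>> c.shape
()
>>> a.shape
(31, 11)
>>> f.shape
(3, 31)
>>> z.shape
(11, 3)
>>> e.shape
(7, 7)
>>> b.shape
(11, 11)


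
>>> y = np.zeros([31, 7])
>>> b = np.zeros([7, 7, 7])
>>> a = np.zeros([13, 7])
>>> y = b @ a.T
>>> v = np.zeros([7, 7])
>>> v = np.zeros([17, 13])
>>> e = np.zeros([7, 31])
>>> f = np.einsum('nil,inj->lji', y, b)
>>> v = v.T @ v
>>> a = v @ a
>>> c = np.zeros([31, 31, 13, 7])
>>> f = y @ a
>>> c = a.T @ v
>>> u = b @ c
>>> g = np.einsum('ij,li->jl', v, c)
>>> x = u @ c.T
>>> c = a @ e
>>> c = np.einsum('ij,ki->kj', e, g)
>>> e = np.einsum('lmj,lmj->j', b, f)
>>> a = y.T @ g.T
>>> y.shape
(7, 7, 13)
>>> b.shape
(7, 7, 7)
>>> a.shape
(13, 7, 13)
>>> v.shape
(13, 13)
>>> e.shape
(7,)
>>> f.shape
(7, 7, 7)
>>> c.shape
(13, 31)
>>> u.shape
(7, 7, 13)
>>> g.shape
(13, 7)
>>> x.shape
(7, 7, 7)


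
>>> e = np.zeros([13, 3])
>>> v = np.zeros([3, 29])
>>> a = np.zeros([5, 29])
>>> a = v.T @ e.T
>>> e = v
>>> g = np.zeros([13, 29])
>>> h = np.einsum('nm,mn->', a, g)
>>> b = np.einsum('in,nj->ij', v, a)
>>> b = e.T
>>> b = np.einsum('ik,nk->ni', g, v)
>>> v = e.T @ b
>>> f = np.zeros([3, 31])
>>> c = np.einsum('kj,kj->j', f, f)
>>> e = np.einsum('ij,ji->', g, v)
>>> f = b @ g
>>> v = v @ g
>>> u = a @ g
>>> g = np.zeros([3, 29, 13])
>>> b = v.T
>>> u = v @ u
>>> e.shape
()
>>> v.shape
(29, 29)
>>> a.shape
(29, 13)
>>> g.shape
(3, 29, 13)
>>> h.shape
()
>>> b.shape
(29, 29)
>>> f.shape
(3, 29)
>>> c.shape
(31,)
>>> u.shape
(29, 29)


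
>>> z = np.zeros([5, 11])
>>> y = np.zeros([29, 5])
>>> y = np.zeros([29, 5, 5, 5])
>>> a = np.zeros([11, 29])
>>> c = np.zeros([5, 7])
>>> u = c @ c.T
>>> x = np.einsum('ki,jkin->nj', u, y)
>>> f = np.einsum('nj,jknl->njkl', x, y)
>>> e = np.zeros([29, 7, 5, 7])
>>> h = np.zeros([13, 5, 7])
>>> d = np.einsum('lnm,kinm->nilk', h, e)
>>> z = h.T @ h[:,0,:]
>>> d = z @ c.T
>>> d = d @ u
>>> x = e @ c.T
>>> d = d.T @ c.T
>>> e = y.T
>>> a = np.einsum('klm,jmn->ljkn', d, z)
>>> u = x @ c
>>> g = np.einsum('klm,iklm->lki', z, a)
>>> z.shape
(7, 5, 7)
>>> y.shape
(29, 5, 5, 5)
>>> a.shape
(5, 7, 5, 7)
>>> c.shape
(5, 7)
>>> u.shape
(29, 7, 5, 7)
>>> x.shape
(29, 7, 5, 5)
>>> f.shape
(5, 29, 5, 5)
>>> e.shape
(5, 5, 5, 29)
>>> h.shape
(13, 5, 7)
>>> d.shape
(5, 5, 5)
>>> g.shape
(5, 7, 5)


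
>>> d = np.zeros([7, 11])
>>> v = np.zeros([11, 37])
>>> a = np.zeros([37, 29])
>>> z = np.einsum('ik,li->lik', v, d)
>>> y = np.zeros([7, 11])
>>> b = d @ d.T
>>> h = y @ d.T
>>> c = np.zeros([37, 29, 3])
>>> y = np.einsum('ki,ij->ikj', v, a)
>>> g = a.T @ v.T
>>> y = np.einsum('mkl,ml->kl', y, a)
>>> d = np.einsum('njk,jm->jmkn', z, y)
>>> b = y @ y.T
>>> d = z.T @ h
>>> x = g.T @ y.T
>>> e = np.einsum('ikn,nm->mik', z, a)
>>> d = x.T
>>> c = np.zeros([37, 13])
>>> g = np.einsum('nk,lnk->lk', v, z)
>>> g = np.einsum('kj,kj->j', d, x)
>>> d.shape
(11, 11)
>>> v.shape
(11, 37)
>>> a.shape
(37, 29)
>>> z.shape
(7, 11, 37)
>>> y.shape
(11, 29)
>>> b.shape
(11, 11)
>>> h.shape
(7, 7)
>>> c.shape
(37, 13)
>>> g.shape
(11,)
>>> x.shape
(11, 11)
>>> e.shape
(29, 7, 11)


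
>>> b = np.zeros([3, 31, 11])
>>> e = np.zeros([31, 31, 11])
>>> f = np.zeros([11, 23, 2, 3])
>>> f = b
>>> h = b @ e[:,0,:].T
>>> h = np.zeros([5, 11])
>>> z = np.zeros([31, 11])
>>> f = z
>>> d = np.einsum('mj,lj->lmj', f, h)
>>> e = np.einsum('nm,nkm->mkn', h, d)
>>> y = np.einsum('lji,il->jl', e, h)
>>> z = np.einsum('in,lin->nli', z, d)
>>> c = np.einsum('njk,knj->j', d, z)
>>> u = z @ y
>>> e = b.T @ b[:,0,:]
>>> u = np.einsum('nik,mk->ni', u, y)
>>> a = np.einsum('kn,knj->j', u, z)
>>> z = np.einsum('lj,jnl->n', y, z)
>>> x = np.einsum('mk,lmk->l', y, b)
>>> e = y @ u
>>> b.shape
(3, 31, 11)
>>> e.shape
(31, 5)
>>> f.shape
(31, 11)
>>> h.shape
(5, 11)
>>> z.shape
(5,)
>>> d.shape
(5, 31, 11)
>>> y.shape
(31, 11)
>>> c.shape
(31,)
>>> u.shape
(11, 5)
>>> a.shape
(31,)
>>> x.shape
(3,)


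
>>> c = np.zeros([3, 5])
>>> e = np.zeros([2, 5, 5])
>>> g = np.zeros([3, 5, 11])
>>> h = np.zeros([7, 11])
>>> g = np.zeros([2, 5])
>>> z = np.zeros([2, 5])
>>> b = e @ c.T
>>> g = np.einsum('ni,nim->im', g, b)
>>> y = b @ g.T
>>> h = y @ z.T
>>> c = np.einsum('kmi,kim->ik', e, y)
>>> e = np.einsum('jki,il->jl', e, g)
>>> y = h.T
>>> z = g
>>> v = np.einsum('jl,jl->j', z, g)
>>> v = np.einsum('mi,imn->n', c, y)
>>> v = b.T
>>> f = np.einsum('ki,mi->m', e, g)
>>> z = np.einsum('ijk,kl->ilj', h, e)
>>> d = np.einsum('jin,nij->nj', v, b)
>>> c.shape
(5, 2)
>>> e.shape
(2, 3)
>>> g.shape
(5, 3)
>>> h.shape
(2, 5, 2)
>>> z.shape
(2, 3, 5)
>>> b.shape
(2, 5, 3)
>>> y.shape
(2, 5, 2)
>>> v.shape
(3, 5, 2)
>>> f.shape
(5,)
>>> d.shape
(2, 3)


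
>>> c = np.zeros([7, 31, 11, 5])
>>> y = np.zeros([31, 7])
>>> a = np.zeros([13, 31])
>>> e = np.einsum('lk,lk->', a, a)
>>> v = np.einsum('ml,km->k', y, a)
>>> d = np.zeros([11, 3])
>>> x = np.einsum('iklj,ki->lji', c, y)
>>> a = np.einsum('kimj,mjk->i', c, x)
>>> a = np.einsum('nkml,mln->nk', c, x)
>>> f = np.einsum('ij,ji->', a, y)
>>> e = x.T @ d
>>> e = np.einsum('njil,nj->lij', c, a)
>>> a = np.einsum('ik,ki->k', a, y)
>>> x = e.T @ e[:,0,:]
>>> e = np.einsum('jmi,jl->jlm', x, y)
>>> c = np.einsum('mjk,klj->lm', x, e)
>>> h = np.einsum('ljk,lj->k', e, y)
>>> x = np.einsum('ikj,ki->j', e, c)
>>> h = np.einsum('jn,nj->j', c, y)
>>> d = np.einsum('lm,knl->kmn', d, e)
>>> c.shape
(7, 31)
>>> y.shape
(31, 7)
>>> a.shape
(31,)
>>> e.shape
(31, 7, 11)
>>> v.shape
(13,)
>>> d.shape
(31, 3, 7)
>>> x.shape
(11,)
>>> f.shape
()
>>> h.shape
(7,)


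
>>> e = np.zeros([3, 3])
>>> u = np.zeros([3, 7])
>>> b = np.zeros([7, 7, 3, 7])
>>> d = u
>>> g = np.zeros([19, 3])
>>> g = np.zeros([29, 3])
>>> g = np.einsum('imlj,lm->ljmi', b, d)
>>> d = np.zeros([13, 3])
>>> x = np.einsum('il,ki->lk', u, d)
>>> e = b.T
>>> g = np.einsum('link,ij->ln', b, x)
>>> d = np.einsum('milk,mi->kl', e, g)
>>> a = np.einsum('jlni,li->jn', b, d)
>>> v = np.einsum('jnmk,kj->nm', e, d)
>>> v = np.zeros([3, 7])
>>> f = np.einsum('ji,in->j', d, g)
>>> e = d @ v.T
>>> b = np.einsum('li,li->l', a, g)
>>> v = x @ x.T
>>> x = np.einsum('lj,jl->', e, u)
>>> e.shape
(7, 3)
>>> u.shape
(3, 7)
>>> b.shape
(7,)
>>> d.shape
(7, 7)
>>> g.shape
(7, 3)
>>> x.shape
()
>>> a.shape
(7, 3)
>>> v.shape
(7, 7)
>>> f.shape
(7,)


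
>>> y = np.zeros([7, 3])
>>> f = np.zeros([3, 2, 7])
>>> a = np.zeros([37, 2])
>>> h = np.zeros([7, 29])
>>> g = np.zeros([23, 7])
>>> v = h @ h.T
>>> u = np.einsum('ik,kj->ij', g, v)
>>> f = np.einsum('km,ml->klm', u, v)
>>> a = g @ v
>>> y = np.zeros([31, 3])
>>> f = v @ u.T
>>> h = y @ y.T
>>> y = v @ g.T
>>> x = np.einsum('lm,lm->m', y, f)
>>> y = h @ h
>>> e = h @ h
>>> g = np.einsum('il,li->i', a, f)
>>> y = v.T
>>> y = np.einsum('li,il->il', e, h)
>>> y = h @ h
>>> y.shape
(31, 31)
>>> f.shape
(7, 23)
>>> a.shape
(23, 7)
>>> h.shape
(31, 31)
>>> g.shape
(23,)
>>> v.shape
(7, 7)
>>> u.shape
(23, 7)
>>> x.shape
(23,)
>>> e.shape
(31, 31)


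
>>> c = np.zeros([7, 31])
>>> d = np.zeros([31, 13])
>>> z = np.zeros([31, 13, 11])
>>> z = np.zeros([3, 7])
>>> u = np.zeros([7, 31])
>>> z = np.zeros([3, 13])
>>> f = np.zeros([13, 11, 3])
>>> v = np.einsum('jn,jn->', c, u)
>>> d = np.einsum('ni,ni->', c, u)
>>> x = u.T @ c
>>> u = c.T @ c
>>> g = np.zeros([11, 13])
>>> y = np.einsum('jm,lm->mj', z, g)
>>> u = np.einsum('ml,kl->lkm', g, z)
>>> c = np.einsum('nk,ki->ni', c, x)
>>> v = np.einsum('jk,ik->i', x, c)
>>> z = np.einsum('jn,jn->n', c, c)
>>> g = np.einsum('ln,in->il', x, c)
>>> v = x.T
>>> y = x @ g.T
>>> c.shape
(7, 31)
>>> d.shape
()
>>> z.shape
(31,)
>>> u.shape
(13, 3, 11)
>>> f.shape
(13, 11, 3)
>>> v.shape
(31, 31)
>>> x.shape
(31, 31)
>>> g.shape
(7, 31)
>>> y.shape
(31, 7)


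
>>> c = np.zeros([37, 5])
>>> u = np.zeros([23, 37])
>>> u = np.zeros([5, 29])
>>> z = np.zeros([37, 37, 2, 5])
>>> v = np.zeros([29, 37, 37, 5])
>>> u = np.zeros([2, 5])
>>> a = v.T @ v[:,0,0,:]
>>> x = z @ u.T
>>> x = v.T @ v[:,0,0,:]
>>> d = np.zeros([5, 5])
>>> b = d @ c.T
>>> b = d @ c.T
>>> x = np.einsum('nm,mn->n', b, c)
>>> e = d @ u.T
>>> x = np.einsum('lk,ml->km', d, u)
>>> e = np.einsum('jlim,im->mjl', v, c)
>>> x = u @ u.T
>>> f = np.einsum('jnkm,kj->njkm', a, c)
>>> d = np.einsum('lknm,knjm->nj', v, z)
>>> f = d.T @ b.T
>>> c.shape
(37, 5)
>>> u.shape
(2, 5)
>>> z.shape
(37, 37, 2, 5)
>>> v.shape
(29, 37, 37, 5)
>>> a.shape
(5, 37, 37, 5)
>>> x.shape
(2, 2)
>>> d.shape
(37, 2)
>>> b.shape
(5, 37)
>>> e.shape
(5, 29, 37)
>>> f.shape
(2, 5)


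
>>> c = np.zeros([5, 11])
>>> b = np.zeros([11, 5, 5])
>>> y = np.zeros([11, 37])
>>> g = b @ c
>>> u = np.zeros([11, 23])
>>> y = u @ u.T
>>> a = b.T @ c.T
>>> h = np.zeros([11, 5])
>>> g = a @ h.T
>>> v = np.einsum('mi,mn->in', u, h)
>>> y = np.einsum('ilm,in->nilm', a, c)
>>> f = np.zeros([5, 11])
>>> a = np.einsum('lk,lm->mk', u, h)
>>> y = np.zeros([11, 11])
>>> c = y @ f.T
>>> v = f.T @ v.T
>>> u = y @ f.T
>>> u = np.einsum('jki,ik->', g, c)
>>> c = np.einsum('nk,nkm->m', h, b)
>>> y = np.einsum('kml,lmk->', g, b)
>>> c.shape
(5,)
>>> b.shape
(11, 5, 5)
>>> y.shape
()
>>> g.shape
(5, 5, 11)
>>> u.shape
()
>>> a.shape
(5, 23)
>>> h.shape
(11, 5)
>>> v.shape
(11, 23)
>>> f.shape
(5, 11)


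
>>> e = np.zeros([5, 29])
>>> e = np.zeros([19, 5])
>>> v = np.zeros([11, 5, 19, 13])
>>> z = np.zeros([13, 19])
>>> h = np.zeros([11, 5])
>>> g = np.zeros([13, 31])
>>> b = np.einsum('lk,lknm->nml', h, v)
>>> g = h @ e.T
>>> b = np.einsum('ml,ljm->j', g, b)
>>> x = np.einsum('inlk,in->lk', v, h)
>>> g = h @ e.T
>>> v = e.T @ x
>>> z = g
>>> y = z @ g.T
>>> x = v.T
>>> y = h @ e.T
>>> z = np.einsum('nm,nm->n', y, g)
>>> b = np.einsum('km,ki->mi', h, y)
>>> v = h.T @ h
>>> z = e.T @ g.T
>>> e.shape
(19, 5)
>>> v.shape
(5, 5)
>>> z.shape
(5, 11)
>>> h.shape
(11, 5)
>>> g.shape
(11, 19)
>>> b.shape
(5, 19)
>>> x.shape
(13, 5)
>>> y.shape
(11, 19)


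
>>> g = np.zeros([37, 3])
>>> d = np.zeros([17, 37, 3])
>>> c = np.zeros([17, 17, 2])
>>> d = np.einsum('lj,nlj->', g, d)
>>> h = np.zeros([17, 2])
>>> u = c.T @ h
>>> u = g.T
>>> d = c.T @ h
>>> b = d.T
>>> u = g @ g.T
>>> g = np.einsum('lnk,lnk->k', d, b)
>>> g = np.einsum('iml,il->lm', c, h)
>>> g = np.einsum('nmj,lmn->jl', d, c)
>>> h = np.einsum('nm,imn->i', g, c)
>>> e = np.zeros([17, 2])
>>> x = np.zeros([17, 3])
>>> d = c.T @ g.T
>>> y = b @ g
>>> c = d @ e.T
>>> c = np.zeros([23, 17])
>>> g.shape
(2, 17)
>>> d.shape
(2, 17, 2)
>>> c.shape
(23, 17)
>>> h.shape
(17,)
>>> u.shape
(37, 37)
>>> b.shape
(2, 17, 2)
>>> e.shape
(17, 2)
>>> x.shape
(17, 3)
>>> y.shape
(2, 17, 17)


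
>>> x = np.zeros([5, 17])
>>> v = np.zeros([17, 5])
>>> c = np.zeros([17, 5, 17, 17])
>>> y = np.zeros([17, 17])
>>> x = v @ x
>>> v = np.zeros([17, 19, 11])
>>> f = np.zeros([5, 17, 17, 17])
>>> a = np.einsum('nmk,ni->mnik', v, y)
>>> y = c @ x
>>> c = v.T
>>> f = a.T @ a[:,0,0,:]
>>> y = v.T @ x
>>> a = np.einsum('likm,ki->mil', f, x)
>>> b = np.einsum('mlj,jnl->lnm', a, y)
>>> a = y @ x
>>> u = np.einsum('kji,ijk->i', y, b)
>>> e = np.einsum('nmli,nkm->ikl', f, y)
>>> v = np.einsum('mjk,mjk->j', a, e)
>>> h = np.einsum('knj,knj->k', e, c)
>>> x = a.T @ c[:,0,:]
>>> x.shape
(17, 19, 17)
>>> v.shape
(19,)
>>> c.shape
(11, 19, 17)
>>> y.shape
(11, 19, 17)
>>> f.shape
(11, 17, 17, 11)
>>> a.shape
(11, 19, 17)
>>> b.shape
(17, 19, 11)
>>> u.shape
(17,)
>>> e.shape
(11, 19, 17)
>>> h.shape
(11,)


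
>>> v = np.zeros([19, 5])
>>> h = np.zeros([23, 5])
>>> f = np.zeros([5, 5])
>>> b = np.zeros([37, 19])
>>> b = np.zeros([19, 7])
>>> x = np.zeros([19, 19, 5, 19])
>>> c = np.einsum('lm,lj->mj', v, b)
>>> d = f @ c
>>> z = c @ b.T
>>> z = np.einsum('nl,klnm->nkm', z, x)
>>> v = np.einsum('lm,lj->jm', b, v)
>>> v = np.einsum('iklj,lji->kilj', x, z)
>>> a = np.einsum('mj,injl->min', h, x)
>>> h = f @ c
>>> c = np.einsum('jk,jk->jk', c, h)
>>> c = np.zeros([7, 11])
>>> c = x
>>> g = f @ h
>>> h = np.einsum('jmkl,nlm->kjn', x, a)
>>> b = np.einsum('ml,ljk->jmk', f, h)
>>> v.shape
(19, 19, 5, 19)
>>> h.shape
(5, 19, 23)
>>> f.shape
(5, 5)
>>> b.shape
(19, 5, 23)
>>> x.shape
(19, 19, 5, 19)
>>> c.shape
(19, 19, 5, 19)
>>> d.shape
(5, 7)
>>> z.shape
(5, 19, 19)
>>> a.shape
(23, 19, 19)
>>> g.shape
(5, 7)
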